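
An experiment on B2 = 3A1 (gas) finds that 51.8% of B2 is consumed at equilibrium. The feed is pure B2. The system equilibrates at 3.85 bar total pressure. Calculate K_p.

Take 1 mol B2 as basis and let X be its fractional conversion, so ξ = X.
At extent ξ: n_B2 = 1 − X; n_A1 = 3X.
Summing: n_T = 1 + 2X.
At X = 0.518: n_B2 = 0.482, n_A1 = 1.55, n_T = 2.04.
p_i = (n_i/n_T)·P. K_p = p_A1^3 / (p_B2) = 27.8 bar^2.

K_p = 27.8 bar^2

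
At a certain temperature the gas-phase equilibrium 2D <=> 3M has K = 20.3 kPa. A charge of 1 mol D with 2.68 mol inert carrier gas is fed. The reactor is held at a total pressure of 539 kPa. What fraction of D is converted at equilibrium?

Basis: 1 mol D initially; let X = conversion of D. Extent ξ = 0.5X.
Mole table: n_D = 1 − X; n_M = 1.5X; n_I = 2.68 (inert).
Total moles n_T = 3.68 + 0.5X.
y_i = n_i/n_T, p_i = y_i·P. K = p_M^3 / (p_D^2).
This yields a degree-3 equation in X; solving on (0,1), X = 0.280.

X = 0.280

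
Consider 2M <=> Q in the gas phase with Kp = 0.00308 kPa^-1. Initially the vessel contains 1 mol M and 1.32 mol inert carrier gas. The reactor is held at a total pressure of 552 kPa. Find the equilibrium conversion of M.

Take 1 mol M as basis and let X be its fractional conversion, so ξ = 0.5X.
Species balance: n_M = 1 − X; n_Q = 0.5X; n_I = 1.32 (inert).
Summing: n_T = 2.32 − 0.5X.
With p_i = (n_i/n_T)P, Kp = p_Q / (p_M^2).
Substituting and setting equal to 0.00308 kPa^-1 gives a polynomial in X; the root in (0,1) is X = 0.465.

X = 0.465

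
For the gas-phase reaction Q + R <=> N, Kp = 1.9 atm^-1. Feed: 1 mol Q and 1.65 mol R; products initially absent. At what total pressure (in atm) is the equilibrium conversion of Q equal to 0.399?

P = 0.629 atm

Let X = conversion of Q (basis 1 mol Q); extent of reaction ξ = X.
Moles: n_Q = 1 − X; n_R = 1.65 − X; n_N = X.
n_T = Σnᵢ = 2.65 − X.
Kp = p_N / (p_Q p_R) with p_i = (n_i/n_T)·P.
At X = 0.399: the mole-fraction product g(X) = Π y_i^ν_i = 1.195. Since Kp = g(X)·P^{-1}, P = (g/Kp)^(1/1) = (1.195/1.9)^(1/1) = 0.629 atm.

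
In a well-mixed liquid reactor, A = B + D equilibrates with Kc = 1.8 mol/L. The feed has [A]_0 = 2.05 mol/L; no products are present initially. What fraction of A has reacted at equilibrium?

X = 0.596

Let X = conversion of A; extent ξ = 2.05·X mol/L.
Concentrations: [A] = 2.05 − 2.05X; [B] = 2.05X; [D] = 2.05X.
Kc = [B] [D] / ([A]).
Solving Kc = 1.8 for X ∈ (0,1): X = 0.596.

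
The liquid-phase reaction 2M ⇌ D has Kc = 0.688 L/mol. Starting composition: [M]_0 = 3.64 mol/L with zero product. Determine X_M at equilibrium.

X = 0.642

Let X = conversion of M; extent ξ = 3.64X/2 mol/L.
Concentrations: [M] = 3.64 − 3.64X; [D] = 1.82X.
Kc = [D] / ([M]^2).
Solving Kc = 0.688 for X ∈ (0,1): X = 0.642.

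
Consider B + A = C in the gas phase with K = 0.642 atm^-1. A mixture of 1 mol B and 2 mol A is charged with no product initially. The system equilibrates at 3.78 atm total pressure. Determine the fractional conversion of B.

X = 0.587

Let X = conversion of B (basis 1 mol B); extent of reaction ξ = X.
Species balance: n_B = 1 − X; n_A = 2 − X; n_C = X.
n_T = Σnᵢ = 3 − X.
With p_i = (n_i/n_T)P, K = p_C / (p_B p_A).
This yields a degree-2 equation in X; solving on (0,1), X = 0.587.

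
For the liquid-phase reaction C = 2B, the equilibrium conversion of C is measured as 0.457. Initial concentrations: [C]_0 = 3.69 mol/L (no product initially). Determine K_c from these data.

Let X = conversion of C.
Concentrations: [C] = 3.69 − 3.69X; [B] = 7.38X.
At X = 0.457: [C] = 2, [B] = 3.37.
K_c = [B]^2 / ([C]) = 5.68 mol/L.

K_c = 5.68 mol/L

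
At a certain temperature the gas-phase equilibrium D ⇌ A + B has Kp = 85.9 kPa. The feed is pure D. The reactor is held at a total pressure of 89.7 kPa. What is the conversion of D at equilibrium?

Basis: 1 mol D initially; let X = conversion of D. Extent ξ = X.
Moles: n_D = 1 − X; n_A = X; n_B = X.
Summing: n_T = 1 + X.
With p_i = (n_i/n_T)P, Kp = p_A p_B / (p_D).
Substituting and setting equal to 85.9 kPa gives a polynomial in X; the root in (0,1) is X = 0.699.

X = 0.699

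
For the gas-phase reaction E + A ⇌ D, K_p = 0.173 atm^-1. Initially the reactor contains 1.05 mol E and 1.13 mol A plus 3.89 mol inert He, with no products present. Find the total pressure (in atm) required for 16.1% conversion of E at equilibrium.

Take 1.05 mol E as basis and let X be its fractional conversion, so ξ = 1.05X.
At extent ξ: n_E = 1.05 − 1.05X; n_A = 1.13 − 1.05X; n_D = 1.05X; n_I = 3.89 (inert).
Summing: n_T = 6.07 − 1.05X.
K_p = p_D / (p_E p_A) with p_i = (n_i/n_T)·P.
At X = 0.161: the mole-fraction product g(X) = Π y_i^ν_i = 1.178. Since K_p = g(X)·P^{-1}, P = (g/K_p)^(1/1) = (1.178/0.173)^(1/1) = 6.81 atm.

P = 6.81 atm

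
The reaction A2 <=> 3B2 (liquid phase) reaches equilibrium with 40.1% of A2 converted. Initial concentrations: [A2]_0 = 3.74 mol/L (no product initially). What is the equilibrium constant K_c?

K_c = 40.7 (mol/L)^2

Let X = conversion of A2.
Concentrations: [A2] = 3.74 − 3.74X; [B2] = 11.2X.
At X = 0.401: [A2] = 2.24, [B2] = 4.5.
K_c = [B2]^3 / ([A2]) = 40.7 (mol/L)^2.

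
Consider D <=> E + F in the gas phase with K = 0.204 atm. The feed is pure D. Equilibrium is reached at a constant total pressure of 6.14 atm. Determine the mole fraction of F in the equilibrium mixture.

Take 1 mol D as basis and let X be its fractional conversion, so ξ = X.
At extent ξ: n_D = 1 − X; n_E = X; n_F = X.
Total moles n_T = 1 + X.
y_i = n_i/n_T, p_i = y_i·P. K = p_E p_F / (p_D).
Substituting and setting equal to 0.204 atm gives a polynomial in X; the root in (0,1) is X = 0.179.
Then n_F = 0.179, n_T = 1.18, so y_F = 0.152.

y_F = 0.152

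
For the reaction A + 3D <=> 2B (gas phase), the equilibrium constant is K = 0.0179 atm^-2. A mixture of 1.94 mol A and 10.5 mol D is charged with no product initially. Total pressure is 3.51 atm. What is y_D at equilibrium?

Basis: 1.94 mol A initially; let X = conversion of A. Extent ξ = 1.94X.
Species balance: n_A = 1.94 − 1.94X; n_D = 10.5 − 5.82X; n_B = 3.88X.
Summing: n_T = 12.4 − 3.88X.
y_i = n_i/n_T, p_i = y_i·P. K = p_B^2 / (p_A p_D^3).
This yields a degree-4 equation in X; solving on (0,1), X = 0.317.
Then n_D = 8.66, n_T = 11.2, so y_D = 0.772.

y_D = 0.772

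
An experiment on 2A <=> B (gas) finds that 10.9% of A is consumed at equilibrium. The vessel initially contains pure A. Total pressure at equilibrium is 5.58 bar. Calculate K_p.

Basis: 1 mol A initially; let X = conversion of A. Extent ξ = 0.5X.
Mole table: n_A = 1 − X; n_B = 0.5X.
n_T = Σnᵢ = 1 − 0.5X.
At X = 0.109: n_A = 0.891, n_B = 0.0545, n_T = 0.946.
p_i = (n_i/n_T)·P. K_p = p_B / (p_A^2) = 0.0116 bar^-1.

K_p = 0.0116 bar^-1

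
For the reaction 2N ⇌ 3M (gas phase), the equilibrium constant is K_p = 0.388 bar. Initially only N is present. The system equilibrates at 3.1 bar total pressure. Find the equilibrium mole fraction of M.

y_M = 0.368

Basis: 1 mol N initially; let X = conversion of N. Extent ξ = 0.5X.
At extent ξ: n_N = 1 − X; n_M = 1.5X.
Summing: n_T = 1 + 0.5X.
With p_i = (n_i/n_T)P, K_p = p_M^3 / (p_N^2).
Setting this equal to 0.388 bar and taking the physical root (0 < X < 1) gives X = 0.280.
Then n_M = 0.42, n_T = 1.14, so y_M = 0.368.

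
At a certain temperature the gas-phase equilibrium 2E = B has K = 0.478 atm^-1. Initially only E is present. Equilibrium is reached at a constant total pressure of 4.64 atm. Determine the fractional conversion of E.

Let X = conversion of E (basis 1 mol E); extent of reaction ξ = 0.5X.
Species balance: n_E = 1 − X; n_B = 0.5X.
Total moles n_T = 1 − 0.5X.
With p_i = (n_i/n_T)P, K = p_B / (p_E^2).
This yields a degree-2 equation in X; solving on (0,1), X = 0.682.

X = 0.682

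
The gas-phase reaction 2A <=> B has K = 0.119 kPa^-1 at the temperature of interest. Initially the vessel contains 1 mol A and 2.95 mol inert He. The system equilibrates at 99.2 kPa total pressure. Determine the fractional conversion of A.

Let X = conversion of A (basis 1 mol A); extent of reaction ξ = 0.5X.
Moles: n_A = 1 − X; n_B = 0.5X; n_I = 2.95 (inert).
Summing: n_T = 3.95 − 0.5X.
Mole fractions y_i = n_i/n_T; K = p_B / (p_A^2) with p_i = y_i·P.
Setting this equal to 0.119 kPa^-1 and taking the physical root (0 < X < 1) gives X = 0.678.

X = 0.678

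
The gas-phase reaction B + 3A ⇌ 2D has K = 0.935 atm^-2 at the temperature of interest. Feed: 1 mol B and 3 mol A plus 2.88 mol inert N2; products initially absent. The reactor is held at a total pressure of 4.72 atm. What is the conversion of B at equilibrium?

X = 0.501

Take 1 mol B as basis and let X be its fractional conversion, so ξ = X.
Moles: n_B = 1 − X; n_A = 3 − 3X; n_D = 2X; n_I = 2.88 (inert).
Summing: n_T = 6.88 − 2X.
Mole fractions y_i = n_i/n_T; K = p_D^2 / (p_B p_A^3) with p_i = y_i·P.
Equating to 0.935 atm^-2 and solving on 0 < X < 1: X = 0.501.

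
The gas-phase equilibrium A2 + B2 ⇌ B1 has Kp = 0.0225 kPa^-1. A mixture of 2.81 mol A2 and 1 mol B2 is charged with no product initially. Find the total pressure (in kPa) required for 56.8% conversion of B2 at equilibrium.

Let X = conversion of B2 (basis 1 mol B2); extent of reaction ξ = X.
Species balance: n_A2 = 2.81 − X; n_B2 = 1 − X; n_B1 = X.
n_T = Σnᵢ = 3.81 − X.
Kp = p_B1 / (p_A2 p_B2) with p_i = (n_i/n_T)·P.
At X = 0.568: the mole-fraction product g(X) = Π y_i^ν_i = 1.901. Since Kp = g(X)·P^{-1}, P = (g/Kp)^(1/1) = (1.901/0.0225)^(1/1) = 84.5 kPa.

P = 84.5 kPa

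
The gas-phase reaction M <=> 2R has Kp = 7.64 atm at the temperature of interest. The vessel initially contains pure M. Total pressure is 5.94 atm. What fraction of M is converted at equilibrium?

X = 0.493

Take 1 mol M as basis and let X be its fractional conversion, so ξ = X.
At extent ξ: n_M = 1 − X; n_R = 2X.
Total moles n_T = 1 + X.
Mole fractions y_i = n_i/n_T; Kp = p_R^2 / (p_M) with p_i = y_i·P.
Substituting and setting equal to 7.64 atm gives a polynomial in X; the root in (0,1) is X = 0.493.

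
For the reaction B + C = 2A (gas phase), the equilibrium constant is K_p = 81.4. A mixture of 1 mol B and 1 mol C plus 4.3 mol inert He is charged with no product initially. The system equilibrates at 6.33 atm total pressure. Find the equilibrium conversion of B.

X = 0.819

Take 1 mol B as basis and let X be its fractional conversion, so ξ = X.
Moles: n_B = 1 − X; n_C = 1 − X; n_A = 2X; n_I = 4.3 (inert).
n_T stays at 6.3 (no change in mole number).
Mole fractions y_i = n_i/n_T; K_p = p_A^2 / (p_B p_C) with p_i = y_i·P.
Equating to 81.4 and solving on 0 < X < 1: X = 0.819.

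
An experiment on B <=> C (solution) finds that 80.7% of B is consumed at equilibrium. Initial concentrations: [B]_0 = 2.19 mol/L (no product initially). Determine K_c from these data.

Let X = conversion of B.
Concentrations: [B] = 2.19 − 2.19X; [C] = 2.19X.
At X = 0.807: [B] = 0.423, [C] = 1.77.
K_c = [C] / ([B]) = 4.18.

K_c = 4.18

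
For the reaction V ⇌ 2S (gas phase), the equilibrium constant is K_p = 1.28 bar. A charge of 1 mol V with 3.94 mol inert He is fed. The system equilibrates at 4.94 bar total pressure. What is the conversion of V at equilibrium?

Basis: 1 mol V initially; let X = conversion of V. Extent ξ = X.
Mole table: n_V = 1 − X; n_S = 2X; n_I = 3.94 (inert).
Total moles n_T = 4.94 + X.
Mole fractions y_i = n_i/n_T; K_p = p_S^2 / (p_V) with p_i = y_i·P.
This yields a degree-2 equation in X; solving on (0,1), X = 0.441.

X = 0.441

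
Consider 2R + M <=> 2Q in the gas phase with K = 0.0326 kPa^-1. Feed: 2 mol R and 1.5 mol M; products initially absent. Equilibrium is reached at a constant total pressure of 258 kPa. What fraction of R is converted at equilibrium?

Take 2 mol R as basis and let X be its fractional conversion, so ξ = X.
Mole table: n_R = 2 − 2X; n_M = 1.5 − X; n_Q = 2X.
Summing: n_T = 3.5 − X.
Mole fractions y_i = n_i/n_T; K = p_Q^2 / (p_R^2 p_M) with p_i = y_i·P.
Setting this equal to 0.0326 kPa^-1 and taking the physical root (0 < X < 1) gives X = 0.616.

X = 0.616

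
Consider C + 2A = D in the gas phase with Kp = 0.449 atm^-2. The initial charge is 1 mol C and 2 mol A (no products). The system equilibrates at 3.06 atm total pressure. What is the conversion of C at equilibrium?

X = 0.508

Let X = conversion of C (basis 1 mol C); extent of reaction ξ = X.
Mole table: n_C = 1 − X; n_A = 2 − 2X; n_D = X.
Summing: n_T = 3 − 2X.
y_i = n_i/n_T, p_i = y_i·P. Kp = p_D / (p_C p_A^2).
Setting this equal to 0.449 atm^-2 and taking the physical root (0 < X < 1) gives X = 0.508.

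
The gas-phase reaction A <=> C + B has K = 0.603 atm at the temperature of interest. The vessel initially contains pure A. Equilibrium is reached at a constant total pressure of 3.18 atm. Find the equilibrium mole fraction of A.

y_A = 0.429

Let X = conversion of A (basis 1 mol A); extent of reaction ξ = X.
At extent ξ: n_A = 1 − X; n_C = X; n_B = X.
Summing: n_T = 1 + X.
With p_i = (n_i/n_T)P, K = p_C p_B / (p_A).
Substituting and setting equal to 0.603 atm gives a polynomial in X; the root in (0,1) is X = 0.399.
Then n_A = 0.601, n_T = 1.4, so y_A = 0.429.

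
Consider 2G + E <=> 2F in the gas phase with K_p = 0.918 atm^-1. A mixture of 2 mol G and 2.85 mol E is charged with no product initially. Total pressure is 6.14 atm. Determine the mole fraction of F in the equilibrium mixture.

Take 2 mol G as basis and let X be its fractional conversion, so ξ = X.
Species balance: n_G = 2 − 2X; n_E = 2.85 − X; n_F = 2X.
n_T = Σnᵢ = 4.85 − X.
y_i = n_i/n_T, p_i = y_i·P. K_p = p_F^2 / (p_G^2 p_E).
This yields a degree-3 equation in X; solving on (0,1), X = 0.633.
Then n_F = 1.27, n_T = 4.22, so y_F = 0.300.

y_F = 0.300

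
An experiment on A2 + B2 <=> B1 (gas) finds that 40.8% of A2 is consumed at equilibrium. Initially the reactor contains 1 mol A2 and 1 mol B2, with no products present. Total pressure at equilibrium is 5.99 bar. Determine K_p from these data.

K_p = 0.309 bar^-1

Take 1 mol A2 as basis and let X be its fractional conversion, so ξ = X.
Mole table: n_A2 = 1 − X; n_B2 = 1 − X; n_B1 = X.
n_T = Σnᵢ = 2 − X.
At X = 0.408: n_A2 = 0.592, n_B2 = 0.592, n_B1 = 0.408, n_T = 1.59.
p_i = (n_i/n_T)·P. K_p = p_B1 / (p_A2 p_B2) = 0.309 bar^-1.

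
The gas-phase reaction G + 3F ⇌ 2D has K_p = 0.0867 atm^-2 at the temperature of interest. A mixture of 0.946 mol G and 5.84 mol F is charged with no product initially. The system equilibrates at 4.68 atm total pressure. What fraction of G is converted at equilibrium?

X = 0.629

Basis: 0.946 mol G initially; let X = conversion of G. Extent ξ = 0.946X.
Mole table: n_G = 0.946 − 0.946X; n_F = 5.84 − 2.84X; n_D = 1.89X.
n_T = Σnᵢ = 6.79 − 1.89X.
Mole fractions y_i = n_i/n_T; K_p = p_D^2 / (p_G p_F^3) with p_i = y_i·P.
This yields a degree-4 equation in X; solving on (0,1), X = 0.629.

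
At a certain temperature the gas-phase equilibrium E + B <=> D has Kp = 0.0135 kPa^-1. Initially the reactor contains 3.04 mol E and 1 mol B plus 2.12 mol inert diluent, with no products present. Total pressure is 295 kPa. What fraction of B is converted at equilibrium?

Take 1 mol B as basis and let X be its fractional conversion, so ξ = X.
Mole table: n_E = 3.04 − X; n_B = 1 − X; n_D = X; n_I = 2.12 (inert).
n_T = Σnᵢ = 6.16 − X.
Mole fractions y_i = n_i/n_T; Kp = p_D / (p_E p_B) with p_i = y_i·P.
Setting this equal to 0.0135 kPa^-1 and taking the physical root (0 < X < 1) gives X = 0.634.

X = 0.634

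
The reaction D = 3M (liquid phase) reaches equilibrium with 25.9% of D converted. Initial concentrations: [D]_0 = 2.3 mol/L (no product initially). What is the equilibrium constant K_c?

K_c = 3.35 (mol/L)^2

Let X = conversion of D.
Concentrations: [D] = 2.3 − 2.3X; [M] = 6.9X.
At X = 0.259: [D] = 1.7, [M] = 1.79.
K_c = [M]^3 / ([D]) = 3.35 (mol/L)^2.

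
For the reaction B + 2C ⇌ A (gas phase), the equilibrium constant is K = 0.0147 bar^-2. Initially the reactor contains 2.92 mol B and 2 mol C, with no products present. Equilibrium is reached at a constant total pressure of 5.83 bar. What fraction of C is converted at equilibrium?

X = 0.178

Basis: 2 mol C initially; let X = conversion of C. Extent ξ = X.
Moles: n_B = 2.92 − X; n_C = 2 − 2X; n_A = X.
n_T = Σnᵢ = 4.92 − 2X.
With p_i = (n_i/n_T)P, K = p_A / (p_B p_C^2).
Substituting and setting equal to 0.0147 bar^-2 gives a polynomial in X; the root in (0,1) is X = 0.178.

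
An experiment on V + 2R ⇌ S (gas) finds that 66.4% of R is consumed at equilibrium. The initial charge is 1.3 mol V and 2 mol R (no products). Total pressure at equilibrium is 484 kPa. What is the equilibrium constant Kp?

Kp = 3.84e-05 kPa^-2

Take 2 mol R as basis and let X be its fractional conversion, so ξ = X.
Moles: n_V = 1.3 − X; n_R = 2 − 2X; n_S = X.
n_T = Σnᵢ = 3.3 − 2X.
At X = 0.664: n_V = 0.636, n_R = 0.672, n_S = 0.664, n_T = 1.97.
p_i = (n_i/n_T)·P. Kp = p_S / (p_V p_R^2) = 3.84e-05 kPa^-2.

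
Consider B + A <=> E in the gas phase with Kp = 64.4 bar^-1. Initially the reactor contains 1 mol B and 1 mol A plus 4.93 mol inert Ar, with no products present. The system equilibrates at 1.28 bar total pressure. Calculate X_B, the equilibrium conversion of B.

X = 0.761

Let X = conversion of B (basis 1 mol B); extent of reaction ξ = X.
At extent ξ: n_B = 1 − X; n_A = 1 − X; n_E = X; n_I = 4.93 (inert).
n_T = Σnᵢ = 6.93 − X.
With p_i = (n_i/n_T)P, Kp = p_E / (p_B p_A).
This yields a degree-2 equation in X; solving on (0,1), X = 0.761.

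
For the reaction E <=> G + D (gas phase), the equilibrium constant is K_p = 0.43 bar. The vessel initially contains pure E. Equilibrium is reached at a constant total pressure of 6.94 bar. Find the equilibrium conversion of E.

Take 1 mol E as basis and let X be its fractional conversion, so ξ = X.
Species balance: n_E = 1 − X; n_G = X; n_D = X.
Summing: n_T = 1 + X.
y_i = n_i/n_T, p_i = y_i·P. K_p = p_G p_D / (p_E).
Substituting and setting equal to 0.43 bar gives a polynomial in X; the root in (0,1) is X = 0.242.

X = 0.242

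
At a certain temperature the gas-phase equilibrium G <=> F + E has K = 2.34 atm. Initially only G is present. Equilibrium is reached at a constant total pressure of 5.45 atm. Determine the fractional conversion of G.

X = 0.548

Basis: 1 mol G initially; let X = conversion of G. Extent ξ = X.
Moles: n_G = 1 − X; n_F = X; n_E = X.
Summing: n_T = 1 + X.
With p_i = (n_i/n_T)P, K = p_F p_E / (p_G).
Substituting and setting equal to 2.34 atm gives a polynomial in X; the root in (0,1) is X = 0.548.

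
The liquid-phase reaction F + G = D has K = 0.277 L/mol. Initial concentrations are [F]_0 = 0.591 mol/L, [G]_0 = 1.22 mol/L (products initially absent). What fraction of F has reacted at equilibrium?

X = 0.231

Let X = conversion of F; extent ξ = 0.591·X mol/L.
Concentrations: [F] = 0.591 − 0.591X; [G] = 1.22 − 0.591X; [D] = 0.591X.
K = [D] / ([F] [G]).
This equals 0.277 at X = 0.231 (the root in 0 < X < 1).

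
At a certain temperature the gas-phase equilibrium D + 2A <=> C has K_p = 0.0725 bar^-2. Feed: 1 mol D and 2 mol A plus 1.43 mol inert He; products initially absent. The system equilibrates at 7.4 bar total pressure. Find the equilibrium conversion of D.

X = 0.333

Basis: 1 mol D initially; let X = conversion of D. Extent ξ = X.
Species balance: n_D = 1 − X; n_A = 2 − 2X; n_C = X; n_I = 1.43 (inert).
n_T = Σnᵢ = 4.43 − 2X.
Mole fractions y_i = n_i/n_T; K_p = p_C / (p_D p_A^2) with p_i = y_i·P.
Substituting and setting equal to 0.0725 bar^-2 gives a polynomial in X; the root in (0,1) is X = 0.333.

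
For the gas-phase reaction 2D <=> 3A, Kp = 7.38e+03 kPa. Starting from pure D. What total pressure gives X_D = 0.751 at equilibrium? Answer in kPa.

Take 1 mol D as basis and let X be its fractional conversion, so ξ = 0.5X.
At extent ξ: n_D = 1 − X; n_A = 1.5X.
Summing: n_T = 1 + 0.5X.
Kp = p_A^3 / (p_D^2) with p_i = (n_i/n_T)·P.
At X = 0.751: the mole-fraction product g(X) = Π y_i^ν_i = 16.76. Since Kp = g(X)·P^{1}, P = (Kp/g)^(1/1) = (7.38e+03/16.76)^(1/1) = 440 kPa.

P = 440 kPa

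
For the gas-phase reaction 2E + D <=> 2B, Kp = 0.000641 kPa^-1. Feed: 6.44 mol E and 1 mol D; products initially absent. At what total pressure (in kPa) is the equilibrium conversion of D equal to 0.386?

Take 1 mol D as basis and let X be its fractional conversion, so ξ = X.
At extent ξ: n_E = 6.44 − 2X; n_D = 1 − X; n_B = 2X.
Total moles n_T = 7.44 − X.
Kp = p_B^2 / (p_E^2 p_D) with p_i = (n_i/n_T)·P.
At X = 0.386: the mole-fraction product g(X) = Π y_i^ν_i = 0.2131. Since Kp = g(X)·P^{-1}, P = (g/Kp)^(1/1) = (0.2131/0.000641)^(1/1) = 332 kPa.

P = 332 kPa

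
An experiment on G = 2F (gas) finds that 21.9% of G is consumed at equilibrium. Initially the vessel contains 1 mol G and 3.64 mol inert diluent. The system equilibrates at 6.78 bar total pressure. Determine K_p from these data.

K_p = 0.343 bar

Basis: 1 mol G initially; let X = conversion of G. Extent ξ = X.
Moles: n_G = 1 − X; n_F = 2X; n_I = 3.64 (inert).
n_T = Σnᵢ = 4.64 + X.
At X = 0.219: n_G = 0.781, n_F = 0.438, n_T = 4.86.
p_i = (n_i/n_T)·P. K_p = p_F^2 / (p_G) = 0.343 bar.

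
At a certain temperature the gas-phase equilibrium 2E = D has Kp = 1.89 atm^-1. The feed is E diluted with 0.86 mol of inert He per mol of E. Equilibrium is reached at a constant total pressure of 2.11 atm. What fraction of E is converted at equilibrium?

Take 1 mol E as basis and let X be its fractional conversion, so ξ = 0.5X.
Mole table: n_E = 1 − X; n_D = 0.5X; n_I = 0.86 (inert).
Total moles n_T = 1.86 − 0.5X.
Mole fractions y_i = n_i/n_T; Kp = p_D / (p_E^2) with p_i = y_i·P.
This yields a degree-2 equation in X; solving on (0,1), X = 0.647.

X = 0.647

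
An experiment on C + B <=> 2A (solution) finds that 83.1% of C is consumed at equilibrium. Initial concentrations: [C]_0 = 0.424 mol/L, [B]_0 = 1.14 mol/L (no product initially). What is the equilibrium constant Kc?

Kc = 8.8

Let X = conversion of C.
Concentrations: [C] = 0.424 − 0.424X; [B] = 1.14 − 0.424X; [A] = 0.848X.
At X = 0.831: [C] = 0.0717, [B] = 0.788, [A] = 0.705.
Kc = [A]^2 / ([C] [B]) = 8.8.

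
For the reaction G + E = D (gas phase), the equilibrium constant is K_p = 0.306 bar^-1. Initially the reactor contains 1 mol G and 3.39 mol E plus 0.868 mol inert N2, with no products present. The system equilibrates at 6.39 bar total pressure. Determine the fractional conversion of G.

Basis: 1 mol G initially; let X = conversion of G. Extent ξ = X.
Moles: n_G = 1 − X; n_E = 3.39 − X; n_D = X; n_I = 0.868 (inert).
n_T = Σnᵢ = 5.26 − X.
Mole fractions y_i = n_i/n_T; K_p = p_D / (p_G p_E) with p_i = y_i·P.
Equating to 0.306 bar^-1 and solving on 0 < X < 1: X = 0.541.

X = 0.541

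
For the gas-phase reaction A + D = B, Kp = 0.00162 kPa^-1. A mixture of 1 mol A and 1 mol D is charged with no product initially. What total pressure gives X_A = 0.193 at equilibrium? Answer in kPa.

Basis: 1 mol A initially; let X = conversion of A. Extent ξ = X.
Moles: n_A = 1 − X; n_D = 1 − X; n_B = X.
Summing: n_T = 2 − X.
Kp = p_B / (p_A p_D) with p_i = (n_i/n_T)·P.
At X = 0.193: the mole-fraction product g(X) = Π y_i^ν_i = 0.5355. Since Kp = g(X)·P^{-1}, P = (g/Kp)^(1/1) = (0.5355/0.00162)^(1/1) = 331 kPa.

P = 331 kPa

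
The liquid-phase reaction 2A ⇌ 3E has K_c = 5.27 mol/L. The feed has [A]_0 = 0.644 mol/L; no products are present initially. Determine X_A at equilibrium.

X = 0.658

Let X = conversion of A; extent ξ = 0.644X/2 mol/L.
Concentrations: [A] = 0.644 − 0.644X; [E] = 0.966X.
K_c = [E]^3 / ([A]^2).
This equals 5.27 at X = 0.658 (the root in 0 < X < 1).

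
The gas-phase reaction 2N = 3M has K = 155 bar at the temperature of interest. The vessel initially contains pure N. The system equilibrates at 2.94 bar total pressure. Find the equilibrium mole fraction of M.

Let X = conversion of N (basis 1 mol N); extent of reaction ξ = 0.5X.
Species balance: n_N = 1 − X; n_M = 1.5X.
n_T = Σnᵢ = 1 + 0.5X.
With p_i = (n_i/n_T)P, K = p_M^3 / (p_N^2).
Setting this equal to 155 bar and taking the physical root (0 < X < 1) gives X = 0.837.
Then n_M = 1.26, n_T = 1.42, so y_M = 0.885.

y_M = 0.885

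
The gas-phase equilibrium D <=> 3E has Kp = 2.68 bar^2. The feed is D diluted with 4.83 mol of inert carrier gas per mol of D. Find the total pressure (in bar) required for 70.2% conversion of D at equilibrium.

P = 2.12 bar

Let X = conversion of D (basis 1 mol D); extent of reaction ξ = X.
Species balance: n_D = 1 − X; n_E = 3X; n_I = 4.83 (inert).
n_T = Σnᵢ = 5.83 + 2X.
Kp = p_E^3 / (p_D) with p_i = (n_i/n_T)·P.
At X = 0.702: the mole-fraction product g(X) = Π y_i^ν_i = 0.599. Since Kp = g(X)·P^{2}, P = (Kp/g)^(1/2) = (2.68/0.599)^(1/2) = 2.12 bar.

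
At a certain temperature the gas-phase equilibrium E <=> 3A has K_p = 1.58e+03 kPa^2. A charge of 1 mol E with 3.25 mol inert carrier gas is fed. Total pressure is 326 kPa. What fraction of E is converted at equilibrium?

Take 1 mol E as basis and let X be its fractional conversion, so ξ = X.
Species balance: n_E = 1 − X; n_A = 3X; n_I = 3.25 (inert).
Total moles n_T = 4.25 + 2X.
y_i = n_i/n_T, p_i = y_i·P. K_p = p_A^3 / (p_E).
Substituting and setting equal to 1.58e+03 kPa^2 gives a polynomial in X; the root in (0,1) is X = 0.212.

X = 0.212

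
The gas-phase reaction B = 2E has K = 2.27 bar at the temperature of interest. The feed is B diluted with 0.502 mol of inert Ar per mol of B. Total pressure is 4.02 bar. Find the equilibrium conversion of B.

Take 1 mol B as basis and let X be its fractional conversion, so ξ = X.
At extent ξ: n_B = 1 − X; n_E = 2X; n_I = 0.502 (inert).
Total moles n_T = 1.5 + X.
y_i = n_i/n_T, p_i = y_i·P. K = p_E^2 / (p_B).
This yields a degree-2 equation in X; solving on (0,1), X = 0.401.

X = 0.401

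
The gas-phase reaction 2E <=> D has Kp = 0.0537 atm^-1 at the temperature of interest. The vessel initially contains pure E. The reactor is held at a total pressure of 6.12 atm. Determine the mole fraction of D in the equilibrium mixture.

y_D = 0.207

Take 1 mol E as basis and let X be its fractional conversion, so ξ = 0.5X.
Species balance: n_E = 1 − X; n_D = 0.5X.
n_T = Σnᵢ = 1 − 0.5X.
y_i = n_i/n_T, p_i = y_i·P. Kp = p_D / (p_E^2).
This yields a degree-2 equation in X; solving on (0,1), X = 0.343.
Then n_D = 0.171, n_T = 0.829, so y_D = 0.207.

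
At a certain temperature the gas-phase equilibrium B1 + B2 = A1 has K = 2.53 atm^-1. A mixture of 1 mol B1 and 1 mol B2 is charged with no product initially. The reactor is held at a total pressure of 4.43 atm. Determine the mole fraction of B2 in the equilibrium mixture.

Take 1 mol B1 as basis and let X be its fractional conversion, so ξ = X.
Mole table: n_B1 = 1 − X; n_B2 = 1 − X; n_A1 = X.
n_T = Σnᵢ = 2 − X.
y_i = n_i/n_T, p_i = y_i·P. K = p_A1 / (p_B1 p_B2).
Equating to 2.53 atm^-1 and solving on 0 < X < 1: X = 0.714.
Then n_B2 = 0.286, n_T = 1.29, so y_B2 = 0.223.

y_B2 = 0.223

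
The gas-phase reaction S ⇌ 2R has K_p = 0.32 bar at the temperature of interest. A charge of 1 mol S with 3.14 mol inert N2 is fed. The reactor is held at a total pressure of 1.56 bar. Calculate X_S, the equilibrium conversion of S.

X = 0.379

Let X = conversion of S (basis 1 mol S); extent of reaction ξ = X.
At extent ξ: n_S = 1 − X; n_R = 2X; n_I = 3.14 (inert).
n_T = Σnᵢ = 4.14 + X.
With p_i = (n_i/n_T)P, K_p = p_R^2 / (p_S).
Setting this equal to 0.32 bar and taking the physical root (0 < X < 1) gives X = 0.379.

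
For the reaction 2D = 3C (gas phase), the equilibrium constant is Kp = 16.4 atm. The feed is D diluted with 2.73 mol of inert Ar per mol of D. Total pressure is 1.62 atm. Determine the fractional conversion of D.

X = 0.798

Let X = conversion of D (basis 1 mol D); extent of reaction ξ = 0.5X.
Moles: n_D = 1 − X; n_C = 1.5X; n_I = 2.73 (inert).
Total moles n_T = 3.73 + 0.5X.
With p_i = (n_i/n_T)P, Kp = p_C^3 / (p_D^2).
Substituting and setting equal to 16.4 atm gives a polynomial in X; the root in (0,1) is X = 0.798.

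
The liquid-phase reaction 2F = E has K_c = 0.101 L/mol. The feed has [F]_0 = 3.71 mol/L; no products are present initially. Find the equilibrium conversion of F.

Let X = conversion of F; extent ξ = 3.71X/2 mol/L.
Concentrations: [F] = 3.71 − 3.71X; [E] = 1.85X.
K_c = [E] / ([F]^2).
Equating to 0.101 L/mol: the physical root is X = 0.333.

X = 0.333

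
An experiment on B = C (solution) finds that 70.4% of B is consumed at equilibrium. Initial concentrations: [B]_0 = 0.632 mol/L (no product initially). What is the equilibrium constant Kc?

Let X = conversion of B.
Concentrations: [B] = 0.632 − 0.632X; [C] = 0.632X.
At X = 0.704: [B] = 0.187, [C] = 0.445.
Kc = [C] / ([B]) = 2.38.

Kc = 2.38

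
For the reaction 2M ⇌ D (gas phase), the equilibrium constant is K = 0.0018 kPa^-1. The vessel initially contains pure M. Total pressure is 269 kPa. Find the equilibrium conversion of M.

Let X = conversion of M (basis 1 mol M); extent of reaction ξ = 0.5X.
Species balance: n_M = 1 − X; n_D = 0.5X.
Summing: n_T = 1 − 0.5X.
With p_i = (n_i/n_T)P, K = p_D / (p_M^2).
This yields a degree-2 equation in X; solving on (0,1), X = 0.416.

X = 0.416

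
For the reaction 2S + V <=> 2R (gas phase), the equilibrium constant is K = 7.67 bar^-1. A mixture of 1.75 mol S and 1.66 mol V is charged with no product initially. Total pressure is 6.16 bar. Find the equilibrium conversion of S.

X = 0.803

Take 1.75 mol S as basis and let X be its fractional conversion, so ξ = 0.875X.
Species balance: n_S = 1.75 − 1.75X; n_V = 1.66 − 0.875X; n_R = 1.75X.
Summing: n_T = 3.41 − 0.875X.
y_i = n_i/n_T, p_i = y_i·P. K = p_R^2 / (p_S^2 p_V).
Substituting and setting equal to 7.67 bar^-1 gives a polynomial in X; the root in (0,1) is X = 0.803.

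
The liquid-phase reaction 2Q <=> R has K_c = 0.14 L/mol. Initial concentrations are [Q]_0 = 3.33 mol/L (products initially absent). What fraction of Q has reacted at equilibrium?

X = 0.370

Let X = conversion of Q; extent ξ = 3.33X/2 mol/L.
Concentrations: [Q] = 3.33 − 3.33X; [R] = 1.67X.
K_c = [R] / ([Q]^2).
This equals 0.14 at X = 0.370 (the root in 0 < X < 1).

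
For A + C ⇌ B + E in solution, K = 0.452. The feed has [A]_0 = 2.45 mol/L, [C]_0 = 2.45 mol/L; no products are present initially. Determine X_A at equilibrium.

X = 0.402

Let X = conversion of A; extent ξ = 2.45·X mol/L.
Concentrations: [A] = 2.45 − 2.45X; [C] = 2.45 − 2.45X; [B] = 2.45X; [E] = 2.45X.
K = [B] [E] / ([A] [C]).
Solving K = 0.452 for X ∈ (0,1): X = 0.402.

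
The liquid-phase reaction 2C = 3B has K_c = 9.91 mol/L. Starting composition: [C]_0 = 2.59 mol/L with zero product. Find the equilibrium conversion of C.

Let X = conversion of C; extent ξ = 2.59X/2 mol/L.
Concentrations: [C] = 2.59 − 2.59X; [B] = 3.88X.
K_c = [B]^3 / ([C]^2).
This equals 9.91 at X = 0.582 (the root in 0 < X < 1).

X = 0.582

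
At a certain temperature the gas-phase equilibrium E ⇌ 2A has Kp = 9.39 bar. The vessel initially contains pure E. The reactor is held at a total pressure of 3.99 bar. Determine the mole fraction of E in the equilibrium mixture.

y_E = 0.243

Take 1 mol E as basis and let X be its fractional conversion, so ξ = X.
At extent ξ: n_E = 1 − X; n_A = 2X.
Total moles n_T = 1 + X.
y_i = n_i/n_T, p_i = y_i·P. Kp = p_A^2 / (p_E).
This yields a degree-2 equation in X; solving on (0,1), X = 0.609.
Then n_E = 0.391, n_T = 1.61, so y_E = 0.243.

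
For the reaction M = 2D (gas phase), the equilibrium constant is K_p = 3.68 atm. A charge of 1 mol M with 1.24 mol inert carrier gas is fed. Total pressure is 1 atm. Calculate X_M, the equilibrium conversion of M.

X = 0.781

Let X = conversion of M (basis 1 mol M); extent of reaction ξ = X.
Species balance: n_M = 1 − X; n_D = 2X; n_I = 1.24 (inert).
Summing: n_T = 2.24 + X.
With p_i = (n_i/n_T)P, K_p = p_D^2 / (p_M).
Substituting and setting equal to 3.68 atm gives a polynomial in X; the root in (0,1) is X = 0.781.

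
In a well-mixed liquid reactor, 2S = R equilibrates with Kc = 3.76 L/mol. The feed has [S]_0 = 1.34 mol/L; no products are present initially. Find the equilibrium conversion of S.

X = 0.731

Let X = conversion of S; extent ξ = 1.34X/2 mol/L.
Concentrations: [S] = 1.34 − 1.34X; [R] = 0.67X.
Kc = [R] / ([S]^2).
Equating to 3.76 L/mol: the physical root is X = 0.731.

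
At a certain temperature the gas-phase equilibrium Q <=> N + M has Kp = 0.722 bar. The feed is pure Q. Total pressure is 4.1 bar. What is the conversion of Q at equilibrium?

X = 0.387

Let X = conversion of Q (basis 1 mol Q); extent of reaction ξ = X.
Moles: n_Q = 1 − X; n_N = X; n_M = X.
n_T = Σnᵢ = 1 + X.
Mole fractions y_i = n_i/n_T; Kp = p_N p_M / (p_Q) with p_i = y_i·P.
Equating to 0.722 bar and solving on 0 < X < 1: X = 0.387.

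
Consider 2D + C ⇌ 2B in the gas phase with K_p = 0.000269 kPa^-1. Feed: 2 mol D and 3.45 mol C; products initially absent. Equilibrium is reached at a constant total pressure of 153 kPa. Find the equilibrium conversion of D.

X = 0.138

Take 2 mol D as basis and let X be its fractional conversion, so ξ = X.
Mole table: n_D = 2 − 2X; n_C = 3.45 − X; n_B = 2X.
Total moles n_T = 5.45 − X.
With p_i = (n_i/n_T)P, K_p = p_B^2 / (p_D^2 p_C).
Substituting and setting equal to 0.000269 kPa^-1 gives a polynomial in X; the root in (0,1) is X = 0.138.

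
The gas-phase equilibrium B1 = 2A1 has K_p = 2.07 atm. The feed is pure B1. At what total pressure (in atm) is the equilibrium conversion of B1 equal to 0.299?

Take 1 mol B1 as basis and let X be its fractional conversion, so ξ = X.
Moles: n_B1 = 1 − X; n_A1 = 2X.
Total moles n_T = 1 + X.
K_p = p_A1^2 / (p_B1) with p_i = (n_i/n_T)·P.
At X = 0.299: the mole-fraction product g(X) = Π y_i^ν_i = 0.3927. Since K_p = g(X)·P^{1}, P = (K_p/g)^(1/1) = (2.07/0.3927)^(1/1) = 5.27 atm.

P = 5.27 atm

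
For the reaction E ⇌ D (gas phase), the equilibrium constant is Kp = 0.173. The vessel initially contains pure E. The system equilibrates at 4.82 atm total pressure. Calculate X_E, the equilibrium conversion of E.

Take 1 mol E as basis and let X be its fractional conversion, so ξ = X.
Moles: n_E = 1 − X; n_D = X.
Since Δν = 0, n_T = 1 throughout.
Mole fractions y_i = n_i/n_T; Kp = p_D / (p_E) with p_i = y_i·P.
Equating to 0.173 and solving on 0 < X < 1: X = 0.147.

X = 0.147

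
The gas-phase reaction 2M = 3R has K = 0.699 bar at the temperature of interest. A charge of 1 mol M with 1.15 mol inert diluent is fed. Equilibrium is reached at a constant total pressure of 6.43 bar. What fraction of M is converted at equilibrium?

X = 0.324

Take 1 mol M as basis and let X be its fractional conversion, so ξ = 0.5X.
Mole table: n_M = 1 − X; n_R = 1.5X; n_I = 1.15 (inert).
Total moles n_T = 2.15 + 0.5X.
With p_i = (n_i/n_T)P, K = p_R^3 / (p_M^2).
Equating to 0.699 bar and solving on 0 < X < 1: X = 0.324.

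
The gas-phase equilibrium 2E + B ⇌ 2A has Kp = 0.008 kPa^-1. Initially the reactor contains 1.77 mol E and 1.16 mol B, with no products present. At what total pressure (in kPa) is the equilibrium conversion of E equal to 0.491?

P = 400 kPa

Take 1.77 mol E as basis and let X be its fractional conversion, so ξ = 0.885X.
Mole table: n_E = 1.77 − 1.77X; n_B = 1.16 − 0.885X; n_A = 1.77X.
Total moles n_T = 2.93 − 0.885X.
Kp = p_A^2 / (p_E^2 p_B) with p_i = (n_i/n_T)·P.
At X = 0.491: the mole-fraction product g(X) = Π y_i^ν_i = 3.201. Since Kp = g(X)·P^{-1}, P = (g/Kp)^(1/1) = (3.201/0.008)^(1/1) = 400 kPa.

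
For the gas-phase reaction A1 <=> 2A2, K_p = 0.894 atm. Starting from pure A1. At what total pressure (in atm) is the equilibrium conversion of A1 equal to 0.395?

P = 1.21 atm

Basis: 1 mol A1 initially; let X = conversion of A1. Extent ξ = X.
Moles: n_A1 = 1 − X; n_A2 = 2X.
Total moles n_T = 1 + X.
K_p = p_A2^2 / (p_A1) with p_i = (n_i/n_T)·P.
At X = 0.395: the mole-fraction product g(X) = Π y_i^ν_i = 0.7395. Since K_p = g(X)·P^{1}, P = (K_p/g)^(1/1) = (0.894/0.7395)^(1/1) = 1.21 atm.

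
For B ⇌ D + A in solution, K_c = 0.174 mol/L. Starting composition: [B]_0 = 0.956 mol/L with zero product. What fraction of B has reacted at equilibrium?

X = 0.345

Let X = conversion of B; extent ξ = 0.956·X mol/L.
Concentrations: [B] = 0.956 − 0.956X; [D] = 0.956X; [A] = 0.956X.
K_c = [D] [A] / ([B]).
This equals 0.174 at X = 0.345 (the root in 0 < X < 1).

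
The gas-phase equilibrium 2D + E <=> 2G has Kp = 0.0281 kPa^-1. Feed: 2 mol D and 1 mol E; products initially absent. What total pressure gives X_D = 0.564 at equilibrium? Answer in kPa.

Take 2 mol D as basis and let X be its fractional conversion, so ξ = X.
Species balance: n_D = 2 − 2X; n_E = 1 − X; n_G = 2X.
n_T = Σnᵢ = 3 − X.
Kp = p_G^2 / (p_D^2 p_E) with p_i = (n_i/n_T)·P.
At X = 0.564: the mole-fraction product g(X) = Π y_i^ν_i = 9.349. Since Kp = g(X)·P^{-1}, P = (g/Kp)^(1/1) = (9.349/0.0281)^(1/1) = 333 kPa.

P = 333 kPa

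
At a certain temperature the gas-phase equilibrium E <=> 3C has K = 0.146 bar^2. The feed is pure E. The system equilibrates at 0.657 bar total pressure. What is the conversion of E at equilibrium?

Take 1 mol E as basis and let X be its fractional conversion, so ξ = X.
Mole table: n_E = 1 − X; n_C = 3X.
Summing: n_T = 1 + 2X.
With p_i = (n_i/n_T)P, K = p_C^3 / (p_E).
Setting this equal to 0.146 bar^2 and taking the physical root (0 < X < 1) gives X = 0.280.

X = 0.280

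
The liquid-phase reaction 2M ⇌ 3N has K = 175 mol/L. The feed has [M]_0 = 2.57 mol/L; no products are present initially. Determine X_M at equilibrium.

X = 0.831

Let X = conversion of M; extent ξ = 2.57X/2 mol/L.
Concentrations: [M] = 2.57 − 2.57X; [N] = 3.85X.
K = [N]^3 / ([M]^2).
Equating to 175 mol/L: the physical root is X = 0.831.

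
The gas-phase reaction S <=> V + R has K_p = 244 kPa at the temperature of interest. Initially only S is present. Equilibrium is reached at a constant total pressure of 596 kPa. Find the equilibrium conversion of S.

Let X = conversion of S (basis 1 mol S); extent of reaction ξ = X.
Species balance: n_S = 1 − X; n_V = X; n_R = X.
Total moles n_T = 1 + X.
y_i = n_i/n_T, p_i = y_i·P. K_p = p_V p_R / (p_S).
Equating to 244 kPa and solving on 0 < X < 1: X = 0.539.

X = 0.539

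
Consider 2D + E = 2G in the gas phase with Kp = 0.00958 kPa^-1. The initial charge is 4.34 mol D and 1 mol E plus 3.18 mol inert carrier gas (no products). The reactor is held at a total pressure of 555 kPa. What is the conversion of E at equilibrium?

Take 1 mol E as basis and let X be its fractional conversion, so ξ = X.
At extent ξ: n_D = 4.34 − 2X; n_E = 1 − X; n_G = 2X; n_I = 3.18 (inert).
Summing: n_T = 8.52 − X.
With p_i = (n_i/n_T)P, Kp = p_G^2 / (p_D^2 p_E).
This yields a degree-3 equation in X; solving on (0,1), X = 0.686.

X = 0.686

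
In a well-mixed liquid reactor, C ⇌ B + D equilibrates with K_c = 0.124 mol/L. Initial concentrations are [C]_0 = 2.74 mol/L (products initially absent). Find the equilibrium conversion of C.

X = 0.191

Let X = conversion of C; extent ξ = 2.74·X mol/L.
Concentrations: [C] = 2.74 − 2.74X; [B] = 2.74X; [D] = 2.74X.
K_c = [B] [D] / ([C]).
Setting equal to 0.124 and solving for X on (0,1) gives X = 0.191.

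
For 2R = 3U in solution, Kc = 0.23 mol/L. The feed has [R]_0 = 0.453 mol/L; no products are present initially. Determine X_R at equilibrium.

Let X = conversion of R; extent ξ = 0.453X/2 mol/L.
Concentrations: [R] = 0.453 − 0.453X; [U] = 0.679X.
Kc = [U]^3 / ([R]^2).
Setting equal to 0.23 and solving for X on (0,1) gives X = 0.385.

X = 0.385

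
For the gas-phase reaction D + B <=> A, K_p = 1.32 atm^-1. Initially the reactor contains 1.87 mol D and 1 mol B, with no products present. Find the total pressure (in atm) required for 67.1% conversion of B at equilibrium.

P = 2.83 atm

Basis: 1 mol B initially; let X = conversion of B. Extent ξ = X.
Mole table: n_D = 1.87 − X; n_B = 1 − X; n_A = X.
n_T = Σnᵢ = 2.87 − X.
K_p = p_A / (p_D p_B) with p_i = (n_i/n_T)·P.
At X = 0.671: the mole-fraction product g(X) = Π y_i^ν_i = 3.741. Since K_p = g(X)·P^{-1}, P = (g/K_p)^(1/1) = (3.741/1.32)^(1/1) = 2.83 atm.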